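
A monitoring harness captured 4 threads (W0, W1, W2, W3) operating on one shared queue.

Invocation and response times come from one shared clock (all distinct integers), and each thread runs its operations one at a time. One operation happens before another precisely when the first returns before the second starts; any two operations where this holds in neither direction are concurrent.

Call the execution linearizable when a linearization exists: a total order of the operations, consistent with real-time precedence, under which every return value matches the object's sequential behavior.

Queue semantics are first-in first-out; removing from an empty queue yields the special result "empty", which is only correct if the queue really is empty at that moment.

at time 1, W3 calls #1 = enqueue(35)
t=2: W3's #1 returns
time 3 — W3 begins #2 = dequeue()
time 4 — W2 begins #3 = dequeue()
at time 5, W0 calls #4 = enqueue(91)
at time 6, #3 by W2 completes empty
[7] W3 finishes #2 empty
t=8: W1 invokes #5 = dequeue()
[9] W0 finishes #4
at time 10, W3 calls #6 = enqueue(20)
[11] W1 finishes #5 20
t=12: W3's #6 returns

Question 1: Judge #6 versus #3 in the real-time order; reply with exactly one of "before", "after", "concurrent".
after

#6 spans [10,12], #3 spans [4,6]
resp(#3)=6 < inv(#6)=10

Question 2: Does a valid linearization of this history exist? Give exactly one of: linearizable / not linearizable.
not linearizable

cut after 6 events: linearizable; cut after 7 events (#2 responds, time 7): not linearizable
no legal order exists: 2 real-time-consistent candidates over 3 completed queue operations, all rejected
no completion choice of the 1 pending operation (#4) rescues it — every subset was tried
e.g. #1, #2, #3 (pending dropped): illegal at step 2, since #2 dequeue() → empty cannot apply there
e.g. #1, #3, #2 (pending dropped): illegal at step 2, since #3 dequeue() → empty cannot apply there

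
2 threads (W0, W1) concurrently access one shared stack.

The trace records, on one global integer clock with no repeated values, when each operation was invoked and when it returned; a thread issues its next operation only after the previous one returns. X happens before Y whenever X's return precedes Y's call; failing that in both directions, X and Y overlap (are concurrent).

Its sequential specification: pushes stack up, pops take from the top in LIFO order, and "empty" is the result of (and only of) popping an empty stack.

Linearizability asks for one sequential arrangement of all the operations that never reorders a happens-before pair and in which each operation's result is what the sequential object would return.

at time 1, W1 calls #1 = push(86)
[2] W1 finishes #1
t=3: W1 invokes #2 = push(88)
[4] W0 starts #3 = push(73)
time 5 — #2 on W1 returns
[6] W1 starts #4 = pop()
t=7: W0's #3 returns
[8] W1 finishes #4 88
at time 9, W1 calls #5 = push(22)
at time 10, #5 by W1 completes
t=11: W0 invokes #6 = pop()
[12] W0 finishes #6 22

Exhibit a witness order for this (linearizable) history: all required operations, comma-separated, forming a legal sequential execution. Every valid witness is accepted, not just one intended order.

#1, #2, #4, #3, #5, #6

1. #1 push(86), leaving stack <86>
2. #2 push(88), leaving stack <86,88>
3. #4 pop() → 88, leaving stack <86>
4. #3 push(73), leaving stack <86,73>
5. #5 push(22), leaving stack <86,73,22>
6. #6 pop() → 22, leaving stack <86,73>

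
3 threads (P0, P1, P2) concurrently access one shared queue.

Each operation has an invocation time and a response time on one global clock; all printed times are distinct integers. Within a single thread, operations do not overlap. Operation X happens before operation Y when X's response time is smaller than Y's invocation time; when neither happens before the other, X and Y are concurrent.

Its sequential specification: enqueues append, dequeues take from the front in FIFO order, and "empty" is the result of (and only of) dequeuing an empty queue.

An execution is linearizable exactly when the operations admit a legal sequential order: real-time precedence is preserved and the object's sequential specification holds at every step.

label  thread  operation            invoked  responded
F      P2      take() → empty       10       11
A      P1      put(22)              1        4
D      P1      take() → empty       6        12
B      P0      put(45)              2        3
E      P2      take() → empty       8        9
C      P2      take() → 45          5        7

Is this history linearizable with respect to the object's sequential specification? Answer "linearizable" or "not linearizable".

not linearizable

through event 11 a valid linearization exists; event 12 (D responding at time 12) ends that
the 6 completed operations admit 8 real-time orders; each fails the queue replay
sample order A, B, C, D, E, F stalls at step 3 — C take() → 45 has no legal effect
sample order A, B, C, E, D, F stalls at step 3 — C take() → 45 has no legal effect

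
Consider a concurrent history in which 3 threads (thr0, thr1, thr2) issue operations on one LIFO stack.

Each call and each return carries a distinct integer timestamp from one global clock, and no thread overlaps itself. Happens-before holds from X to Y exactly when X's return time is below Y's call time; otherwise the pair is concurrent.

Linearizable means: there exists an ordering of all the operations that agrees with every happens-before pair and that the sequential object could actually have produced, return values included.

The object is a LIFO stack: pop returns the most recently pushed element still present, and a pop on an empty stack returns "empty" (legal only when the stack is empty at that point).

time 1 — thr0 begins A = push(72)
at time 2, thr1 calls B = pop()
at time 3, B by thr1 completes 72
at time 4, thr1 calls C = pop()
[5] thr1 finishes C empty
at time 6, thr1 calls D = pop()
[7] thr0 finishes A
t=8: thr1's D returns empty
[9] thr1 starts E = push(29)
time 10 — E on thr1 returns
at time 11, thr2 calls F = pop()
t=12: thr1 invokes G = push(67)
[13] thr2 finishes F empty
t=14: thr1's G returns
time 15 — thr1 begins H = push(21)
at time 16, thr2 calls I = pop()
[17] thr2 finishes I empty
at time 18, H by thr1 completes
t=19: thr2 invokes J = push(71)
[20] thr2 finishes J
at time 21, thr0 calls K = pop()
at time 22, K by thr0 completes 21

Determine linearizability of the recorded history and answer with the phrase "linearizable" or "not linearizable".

already the first 13 events (up to F's response at time 13) admit no linearization; the first 12 still do
no legal order exists: 4 real-time-consistent candidates over 6 completed LIFO stack operations, all rejected
including or dropping the 1 pending operation (G) in any combination fails
e.g. A, B, C, D, E, F (pending dropped): illegal at step 6, since F pop() → empty cannot apply there
e.g. B, A, C, D, E, F (pending dropped): illegal at step 1, since B pop() → 72 cannot apply there

not linearizable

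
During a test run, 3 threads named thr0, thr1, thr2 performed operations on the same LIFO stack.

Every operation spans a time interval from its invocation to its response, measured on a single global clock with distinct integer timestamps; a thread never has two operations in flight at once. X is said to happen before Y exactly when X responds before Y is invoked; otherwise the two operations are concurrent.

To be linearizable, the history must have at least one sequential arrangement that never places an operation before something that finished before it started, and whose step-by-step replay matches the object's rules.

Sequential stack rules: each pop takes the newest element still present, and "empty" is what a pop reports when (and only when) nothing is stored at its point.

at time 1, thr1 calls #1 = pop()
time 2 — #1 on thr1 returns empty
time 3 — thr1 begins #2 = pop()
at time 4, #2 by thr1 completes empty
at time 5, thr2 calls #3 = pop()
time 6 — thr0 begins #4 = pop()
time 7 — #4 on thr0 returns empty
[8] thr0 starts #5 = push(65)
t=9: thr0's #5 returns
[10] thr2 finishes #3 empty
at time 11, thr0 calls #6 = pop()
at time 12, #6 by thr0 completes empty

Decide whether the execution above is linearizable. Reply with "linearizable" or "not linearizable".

not linearizable

events 1..11 are fine; event 12 — the response of #6 at time 12 — makes the prefix non-linearizable
3 orders of the 6 completed LIFO stack ops respect real time; none is legal
sample order #1, #2, #3, #4, #5, #6 stalls at step 6 — #6 pop() → empty has no legal effect
sample order #1, #2, #4, #3, #5, #6 stalls at step 6 — #6 pop() → empty has no legal effect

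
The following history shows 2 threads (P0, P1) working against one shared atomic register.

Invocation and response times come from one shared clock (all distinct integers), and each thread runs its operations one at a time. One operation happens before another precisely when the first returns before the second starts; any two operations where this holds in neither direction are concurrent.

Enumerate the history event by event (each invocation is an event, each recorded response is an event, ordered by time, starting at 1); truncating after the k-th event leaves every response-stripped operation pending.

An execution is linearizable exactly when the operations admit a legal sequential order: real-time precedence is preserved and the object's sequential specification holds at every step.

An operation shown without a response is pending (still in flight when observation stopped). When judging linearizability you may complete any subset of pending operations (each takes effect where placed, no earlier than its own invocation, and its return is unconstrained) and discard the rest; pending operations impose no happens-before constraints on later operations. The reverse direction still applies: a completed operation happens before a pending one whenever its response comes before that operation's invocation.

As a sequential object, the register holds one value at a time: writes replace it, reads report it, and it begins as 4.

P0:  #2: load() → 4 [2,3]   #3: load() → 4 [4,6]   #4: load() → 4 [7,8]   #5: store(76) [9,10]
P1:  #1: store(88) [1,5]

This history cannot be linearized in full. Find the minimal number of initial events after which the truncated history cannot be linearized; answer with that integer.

8

events 1..7 are still linearizable — one witness is #2, #3, #1:
step 1: #2 load() → 4 — value 4
step 2: #3 load() → 4 — value 4
step 3: #1 store(88) — value 88
adding event 8 (#4 responds at 8) leaves no legal real-time order
for example #1, #2, #3, #4 fails at step 2: #2 load() → 4 is not legal there
for example #2, #1, #3, #4 fails at step 3: #3 load() → 4 is not legal there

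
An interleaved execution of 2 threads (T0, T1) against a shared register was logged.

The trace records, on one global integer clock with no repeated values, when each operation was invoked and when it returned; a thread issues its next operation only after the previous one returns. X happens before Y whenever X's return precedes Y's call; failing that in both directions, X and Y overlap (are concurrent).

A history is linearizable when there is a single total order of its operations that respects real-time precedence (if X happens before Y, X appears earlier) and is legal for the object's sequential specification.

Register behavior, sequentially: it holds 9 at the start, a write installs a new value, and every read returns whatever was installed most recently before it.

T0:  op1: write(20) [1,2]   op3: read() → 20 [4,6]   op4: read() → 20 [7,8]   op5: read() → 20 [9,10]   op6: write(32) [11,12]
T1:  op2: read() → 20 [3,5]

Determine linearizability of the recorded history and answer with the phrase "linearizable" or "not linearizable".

a witness: op1, op2, op3, op4, op5, op6
after step 1 (op1 write(20)): value 20
after step 2 (op2 read() → 20): value 20
after step 3 (op3 read() → 20): value 20
after step 4 (op4 read() → 20): value 20
after step 5 (op5 read() → 20): value 20
after step 6 (op6 write(32)): value 32

linearizable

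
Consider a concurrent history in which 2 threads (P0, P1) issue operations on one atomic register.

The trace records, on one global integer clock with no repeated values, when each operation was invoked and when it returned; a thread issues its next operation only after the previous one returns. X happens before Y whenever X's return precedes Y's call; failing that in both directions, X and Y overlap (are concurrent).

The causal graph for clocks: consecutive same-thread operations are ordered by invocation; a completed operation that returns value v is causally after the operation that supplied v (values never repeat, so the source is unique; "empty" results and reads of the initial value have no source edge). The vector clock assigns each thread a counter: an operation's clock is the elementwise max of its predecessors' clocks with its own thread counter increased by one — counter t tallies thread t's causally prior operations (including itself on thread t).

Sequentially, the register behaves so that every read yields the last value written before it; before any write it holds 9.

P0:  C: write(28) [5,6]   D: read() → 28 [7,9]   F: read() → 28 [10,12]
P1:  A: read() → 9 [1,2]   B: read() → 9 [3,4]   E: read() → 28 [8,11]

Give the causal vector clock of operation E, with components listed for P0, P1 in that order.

(1, 3)

no predecessors for A (invoked 1): P1 increments from zero → (0, 1)
no predecessors for C (invoked 5): P0 increments from zero → (1, 0)
invoked at 3, B merges VC(A)=(0, 1) and bumps P1's slot → (0, 2)
invoked at 7, D merges VC(C)=(1, 0) and bumps P0's slot → (2, 0)
invoked at 10, F merges VC(C)=(1, 0), VC(D)=(2, 0) and bumps P0's slot → (3, 0)
invoked at 8, E merges VC(B)=(0, 2), VC(C)=(1, 0) and bumps P1's slot → (1, 3)
target: VC(E) = (1, 3)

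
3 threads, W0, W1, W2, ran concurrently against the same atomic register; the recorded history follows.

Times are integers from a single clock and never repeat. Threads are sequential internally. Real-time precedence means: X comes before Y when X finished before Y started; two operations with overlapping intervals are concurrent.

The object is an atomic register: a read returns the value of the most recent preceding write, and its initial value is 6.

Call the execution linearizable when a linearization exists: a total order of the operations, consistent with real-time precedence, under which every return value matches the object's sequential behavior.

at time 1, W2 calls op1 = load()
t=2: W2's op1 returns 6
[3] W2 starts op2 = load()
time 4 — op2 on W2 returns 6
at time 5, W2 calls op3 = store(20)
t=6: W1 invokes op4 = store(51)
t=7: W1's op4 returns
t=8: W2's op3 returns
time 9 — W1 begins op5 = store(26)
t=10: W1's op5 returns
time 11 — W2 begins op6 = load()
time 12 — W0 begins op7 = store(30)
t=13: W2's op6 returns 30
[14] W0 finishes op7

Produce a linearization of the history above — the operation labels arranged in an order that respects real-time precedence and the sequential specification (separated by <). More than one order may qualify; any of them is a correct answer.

op1 < op2 < op3 < op4 < op5 < op7 < op6

1. op1 load() → 6, leaving value 6
2. op2 load() → 6, leaving value 6
3. op3 store(20), leaving value 20
4. op4 store(51), leaving value 51
5. op5 store(26), leaving value 26
6. op7 store(30), leaving value 30
7. op6 load() → 30, leaving value 30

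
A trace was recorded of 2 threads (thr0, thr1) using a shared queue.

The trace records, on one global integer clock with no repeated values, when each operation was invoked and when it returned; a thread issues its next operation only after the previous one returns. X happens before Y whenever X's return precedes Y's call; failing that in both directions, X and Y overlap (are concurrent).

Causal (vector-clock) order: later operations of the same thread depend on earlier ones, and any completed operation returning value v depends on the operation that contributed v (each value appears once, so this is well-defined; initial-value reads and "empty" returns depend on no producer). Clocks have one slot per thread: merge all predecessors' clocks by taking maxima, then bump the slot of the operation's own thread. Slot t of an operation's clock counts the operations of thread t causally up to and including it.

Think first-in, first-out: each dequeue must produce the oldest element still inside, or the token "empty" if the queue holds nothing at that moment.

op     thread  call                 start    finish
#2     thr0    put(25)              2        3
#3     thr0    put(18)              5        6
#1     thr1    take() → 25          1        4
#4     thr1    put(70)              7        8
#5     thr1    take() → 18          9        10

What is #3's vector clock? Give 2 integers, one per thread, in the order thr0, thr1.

no predecessors for #2 (invoked 2): thr0 increments from zero → (1, 0)
#1 (invocation 1): componentwise max over VC(#2)=(1, 0), +1 at thr1, giving (1, 1)
#3 (invocation 5): componentwise max over VC(#2)=(1, 0), +1 at thr0, giving (2, 0)
#4 (invocation 7): componentwise max over VC(#1)=(1, 1), +1 at thr1, giving (1, 2)
#5 (invocation 9): componentwise max over VC(#3)=(2, 0), VC(#4)=(1, 2), +1 at thr1, giving (2, 3)
target: VC(#3) = (2, 0)

(2, 0)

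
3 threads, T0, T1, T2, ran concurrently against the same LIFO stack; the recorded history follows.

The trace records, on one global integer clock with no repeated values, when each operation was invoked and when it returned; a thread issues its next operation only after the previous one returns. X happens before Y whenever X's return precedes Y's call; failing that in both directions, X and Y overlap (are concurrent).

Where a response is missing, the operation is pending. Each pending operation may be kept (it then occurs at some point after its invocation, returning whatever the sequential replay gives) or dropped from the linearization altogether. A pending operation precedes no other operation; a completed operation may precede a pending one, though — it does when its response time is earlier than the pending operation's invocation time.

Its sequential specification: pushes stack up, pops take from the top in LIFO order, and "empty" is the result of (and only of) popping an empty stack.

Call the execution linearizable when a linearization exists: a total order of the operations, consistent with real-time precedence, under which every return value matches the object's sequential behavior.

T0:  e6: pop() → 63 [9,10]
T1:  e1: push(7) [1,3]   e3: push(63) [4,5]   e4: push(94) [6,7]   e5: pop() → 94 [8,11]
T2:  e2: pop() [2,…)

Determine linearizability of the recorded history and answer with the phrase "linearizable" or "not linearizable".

witness order: e1, e2, e3, e4, e5, e6
1. e1 push(7), leaving stack <7>
2. e2 pop() (pending, included), leaving stack <>
3. e3 push(63), leaving stack <63>
4. e4 push(94), leaving stack <63,94>
5. e5 pop() → 94, leaving stack <63>
6. e6 pop() → 63, leaving stack <>

linearizable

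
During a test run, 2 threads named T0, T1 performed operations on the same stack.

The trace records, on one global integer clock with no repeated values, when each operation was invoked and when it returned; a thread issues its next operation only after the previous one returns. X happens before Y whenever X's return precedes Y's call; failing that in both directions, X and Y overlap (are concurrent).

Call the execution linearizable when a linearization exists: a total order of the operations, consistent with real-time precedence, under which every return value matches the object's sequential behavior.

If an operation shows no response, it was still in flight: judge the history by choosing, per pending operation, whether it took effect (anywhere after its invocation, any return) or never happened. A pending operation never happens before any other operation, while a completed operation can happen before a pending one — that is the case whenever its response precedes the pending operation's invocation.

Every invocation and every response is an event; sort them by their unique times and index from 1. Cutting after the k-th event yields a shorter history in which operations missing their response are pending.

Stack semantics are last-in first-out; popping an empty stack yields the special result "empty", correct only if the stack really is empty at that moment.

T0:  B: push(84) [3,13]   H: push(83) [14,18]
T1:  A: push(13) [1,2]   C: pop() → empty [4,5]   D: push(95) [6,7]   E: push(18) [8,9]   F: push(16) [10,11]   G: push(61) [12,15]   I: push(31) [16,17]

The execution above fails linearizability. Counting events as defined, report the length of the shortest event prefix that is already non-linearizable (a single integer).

a valid linearization of events 1..4 exists, for instance A:
after step 1 (A push(13)): stack <13>
event 5 — C's response, time 5 — after it, nothing linearizes
include/drop combinations of the 1 pending operation (B) were all tried; none helps
e.g. A, C (pending dropped): illegal at step 2, since C pop() → empty cannot apply there

5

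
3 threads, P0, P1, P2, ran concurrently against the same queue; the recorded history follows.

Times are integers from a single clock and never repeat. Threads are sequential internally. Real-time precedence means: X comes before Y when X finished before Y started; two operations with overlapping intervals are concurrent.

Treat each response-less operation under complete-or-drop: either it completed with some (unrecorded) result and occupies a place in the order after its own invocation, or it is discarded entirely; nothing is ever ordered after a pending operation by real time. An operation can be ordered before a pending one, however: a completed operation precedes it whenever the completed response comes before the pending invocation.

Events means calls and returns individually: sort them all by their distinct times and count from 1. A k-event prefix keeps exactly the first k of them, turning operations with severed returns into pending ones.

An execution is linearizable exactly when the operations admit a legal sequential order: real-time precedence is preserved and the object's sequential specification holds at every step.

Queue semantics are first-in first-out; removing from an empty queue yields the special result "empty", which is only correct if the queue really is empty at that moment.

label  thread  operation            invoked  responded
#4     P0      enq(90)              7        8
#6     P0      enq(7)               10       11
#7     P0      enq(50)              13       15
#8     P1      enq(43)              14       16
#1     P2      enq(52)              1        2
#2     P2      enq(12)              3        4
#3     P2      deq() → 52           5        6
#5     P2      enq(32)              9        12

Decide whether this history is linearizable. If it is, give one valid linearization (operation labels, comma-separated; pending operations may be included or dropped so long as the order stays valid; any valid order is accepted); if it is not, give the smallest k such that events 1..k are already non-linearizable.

after step 1 (#1 enq(52)): queue <52>
after step 2 (#2 enq(12)): queue <52,12>
after step 3 (#3 deq() → 52): queue <12>
after step 4 (#4 enq(90)): queue <12,90>
after step 5 (#5 enq(32)): queue <12,90,32>
after step 6 (#6 enq(7)): queue <12,90,32,7>
after step 7 (#7 enq(50)): queue <12,90,32,7,50>
after step 8 (#8 enq(43)): queue <12,90,32,7,50,43>

linearizable — witness: #1, #2, #3, #4, #5, #6, #7, #8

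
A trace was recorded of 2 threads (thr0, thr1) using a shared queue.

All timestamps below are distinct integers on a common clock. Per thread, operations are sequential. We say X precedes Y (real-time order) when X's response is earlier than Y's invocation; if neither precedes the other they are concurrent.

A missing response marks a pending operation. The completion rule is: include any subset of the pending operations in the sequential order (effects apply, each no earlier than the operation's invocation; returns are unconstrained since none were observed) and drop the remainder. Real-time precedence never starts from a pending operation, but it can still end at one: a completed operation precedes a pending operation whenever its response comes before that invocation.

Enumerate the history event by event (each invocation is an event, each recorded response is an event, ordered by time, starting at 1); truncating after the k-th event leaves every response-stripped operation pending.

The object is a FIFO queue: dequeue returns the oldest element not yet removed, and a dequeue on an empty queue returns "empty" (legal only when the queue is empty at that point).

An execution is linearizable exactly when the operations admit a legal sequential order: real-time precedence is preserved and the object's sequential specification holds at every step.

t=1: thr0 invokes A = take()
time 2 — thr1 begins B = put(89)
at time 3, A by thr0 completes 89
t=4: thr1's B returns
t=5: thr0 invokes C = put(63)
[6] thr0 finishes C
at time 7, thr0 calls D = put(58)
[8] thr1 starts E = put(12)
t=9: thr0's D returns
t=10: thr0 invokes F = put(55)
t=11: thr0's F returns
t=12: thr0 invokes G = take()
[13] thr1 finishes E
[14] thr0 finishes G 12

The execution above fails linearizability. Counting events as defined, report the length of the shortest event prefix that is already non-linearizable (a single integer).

events 1..13 are linearizable; a witness order is B, A, C, D, E, F:
step 1: B put(89) — queue <89>
step 2: A take() → 89 — queue <>
step 3: C put(63) — queue <63>
step 4: D put(58) — queue <63,58>
step 5: E put(12) — queue <63,58,12>
step 6: F put(55) — queue <63,58,12,55>
with event 14 included (G responding at time 14), all real-time-consistent orders fail
sample order A, B, C, D, E, F, G stalls at step 1 — A take() → 89 has no legal effect
sample order A, B, C, D, F, E, G stalls at step 1 — A take() → 89 has no legal effect

14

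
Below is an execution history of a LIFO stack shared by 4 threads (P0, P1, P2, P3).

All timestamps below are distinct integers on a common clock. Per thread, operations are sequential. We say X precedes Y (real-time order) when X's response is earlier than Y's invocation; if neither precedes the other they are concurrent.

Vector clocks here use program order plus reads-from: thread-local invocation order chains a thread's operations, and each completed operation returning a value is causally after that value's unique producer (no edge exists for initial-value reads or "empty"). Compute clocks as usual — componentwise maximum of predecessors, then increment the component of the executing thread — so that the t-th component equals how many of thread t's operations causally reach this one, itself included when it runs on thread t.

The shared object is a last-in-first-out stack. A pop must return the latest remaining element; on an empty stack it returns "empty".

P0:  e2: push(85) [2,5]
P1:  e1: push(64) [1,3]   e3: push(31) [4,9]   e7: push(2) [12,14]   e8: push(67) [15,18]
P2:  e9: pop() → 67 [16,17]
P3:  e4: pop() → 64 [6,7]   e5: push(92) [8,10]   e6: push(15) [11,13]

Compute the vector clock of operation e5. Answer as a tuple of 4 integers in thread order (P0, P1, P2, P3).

e1, invoked 1, has no incoming edges; only P1's bump applies → (0, 1, 0, 0)
e2, invoked 2, has no incoming edges; only P0's bump applies → (1, 0, 0, 0)
VC(e4, invoked at 6): max of VC(e1)=(0, 1, 0, 0), then +1 on thread P3 → (0, 1, 0, 1)
VC(e3, invoked at 4): max of VC(e1)=(0, 1, 0, 0), then +1 on thread P1 → (0, 2, 0, 0)
VC(e5, invoked at 8): max of VC(e4)=(0, 1, 0, 1), then +1 on thread P3 → (0, 1, 0, 2)
VC(e7, invoked at 12): max of VC(e3)=(0, 2, 0, 0), then +1 on thread P1 → (0, 3, 0, 0)
VC(e6, invoked at 11): max of VC(e5)=(0, 1, 0, 2), then +1 on thread P3 → (0, 1, 0, 3)
VC(e8, invoked at 15): max of VC(e7)=(0, 3, 0, 0), then +1 on thread P1 → (0, 4, 0, 0)
VC(e9, invoked at 16): max of VC(e8)=(0, 4, 0, 0), then +1 on thread P2 → (0, 4, 1, 0)
target: VC(e5) = (0, 1, 0, 2)

(0, 1, 0, 2)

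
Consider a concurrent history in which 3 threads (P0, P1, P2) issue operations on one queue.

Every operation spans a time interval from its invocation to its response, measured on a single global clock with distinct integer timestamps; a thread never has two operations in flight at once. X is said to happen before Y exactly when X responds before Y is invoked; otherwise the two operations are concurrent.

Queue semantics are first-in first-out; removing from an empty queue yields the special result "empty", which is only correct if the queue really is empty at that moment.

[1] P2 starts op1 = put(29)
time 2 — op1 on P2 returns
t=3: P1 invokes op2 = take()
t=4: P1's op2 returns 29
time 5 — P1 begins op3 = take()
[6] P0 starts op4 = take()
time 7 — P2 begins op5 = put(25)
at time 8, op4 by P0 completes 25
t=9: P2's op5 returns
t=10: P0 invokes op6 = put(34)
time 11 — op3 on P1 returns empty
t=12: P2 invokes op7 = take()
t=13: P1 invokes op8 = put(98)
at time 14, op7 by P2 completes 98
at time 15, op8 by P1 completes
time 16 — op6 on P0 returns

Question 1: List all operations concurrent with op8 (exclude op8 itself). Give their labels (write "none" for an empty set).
overlap test against op8 [13,15]: concurrent iff the interval meets 13..15
op1 [1,2]: before
op2 [3,4]: before
op3 [5,11]: before
op4 [6,8]: before
op5 [7,9]: before
op6 [10,16]: concurrent
op7 [12,14]: concurrent

op6, op7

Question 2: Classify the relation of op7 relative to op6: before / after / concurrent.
op7 spans [12,14], op6 spans [10,16]
the intervals overlap in both directions

concurrent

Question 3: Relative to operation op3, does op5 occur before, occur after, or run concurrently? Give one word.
op5 spans [7,9], op3 spans [5,11]
the intervals overlap in both directions

concurrent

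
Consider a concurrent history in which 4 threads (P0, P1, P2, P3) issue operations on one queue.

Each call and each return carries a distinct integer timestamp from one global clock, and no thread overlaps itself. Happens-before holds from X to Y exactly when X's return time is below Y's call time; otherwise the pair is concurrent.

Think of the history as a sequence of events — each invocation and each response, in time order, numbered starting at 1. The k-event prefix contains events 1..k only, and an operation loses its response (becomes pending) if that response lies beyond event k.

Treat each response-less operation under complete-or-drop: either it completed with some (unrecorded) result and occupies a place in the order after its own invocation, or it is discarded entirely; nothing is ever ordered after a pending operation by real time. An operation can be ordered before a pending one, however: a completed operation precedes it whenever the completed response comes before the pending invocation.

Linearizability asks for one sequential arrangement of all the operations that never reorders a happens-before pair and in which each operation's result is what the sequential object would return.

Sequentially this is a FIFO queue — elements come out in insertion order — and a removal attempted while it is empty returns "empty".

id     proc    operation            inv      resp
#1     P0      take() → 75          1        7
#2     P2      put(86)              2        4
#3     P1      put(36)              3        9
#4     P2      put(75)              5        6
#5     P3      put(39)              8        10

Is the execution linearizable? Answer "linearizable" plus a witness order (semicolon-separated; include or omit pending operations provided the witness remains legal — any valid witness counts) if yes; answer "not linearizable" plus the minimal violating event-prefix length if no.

cut after 6 events: linearizable; cut after 7 events (#1 responds, time 7): not linearizable
3 completed operations, 3 real-time-consistent orders — every queue replay fails
no escape via the 1 pending operation (#3): every completion choice fails
for example #1, #2, #4 (pending dropped) fails at step 1: #1 take() → 75 is not legal there
for example #2, #1, #4 (pending dropped) fails at step 2: #1 take() → 75 is not legal there

not linearizable — minimal violating prefix: 7 events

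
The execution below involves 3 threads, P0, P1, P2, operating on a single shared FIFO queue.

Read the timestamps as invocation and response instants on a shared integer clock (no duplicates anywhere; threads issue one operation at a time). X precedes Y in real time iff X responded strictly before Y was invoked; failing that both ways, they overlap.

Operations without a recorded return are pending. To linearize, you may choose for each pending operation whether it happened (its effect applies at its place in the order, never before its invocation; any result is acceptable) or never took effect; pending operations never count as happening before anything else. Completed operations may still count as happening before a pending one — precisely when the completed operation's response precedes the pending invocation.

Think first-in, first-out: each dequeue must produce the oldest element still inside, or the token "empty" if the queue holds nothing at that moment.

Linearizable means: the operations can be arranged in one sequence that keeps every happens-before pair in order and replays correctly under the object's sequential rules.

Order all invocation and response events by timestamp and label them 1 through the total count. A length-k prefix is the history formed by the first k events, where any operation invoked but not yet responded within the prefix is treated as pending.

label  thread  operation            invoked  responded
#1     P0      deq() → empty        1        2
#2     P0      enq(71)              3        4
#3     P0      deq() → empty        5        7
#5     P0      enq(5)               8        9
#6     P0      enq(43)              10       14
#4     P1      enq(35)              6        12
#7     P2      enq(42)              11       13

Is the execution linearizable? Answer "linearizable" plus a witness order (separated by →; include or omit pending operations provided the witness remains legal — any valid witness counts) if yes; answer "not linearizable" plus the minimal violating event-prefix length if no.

through event 6 a valid linearization exists; event 7 (#3 responding at time 7) ends that
one real-time candidate order over the 3 completed operations — the FIFO queue replay rejects it
every completion of the 1 pending operation (#4) was checked; none linearizes
one such order, #1, #2, #3 (pending dropped), breaks at step 3 where #3 deq() → empty is illegal

not linearizable — minimal violating prefix: 7 events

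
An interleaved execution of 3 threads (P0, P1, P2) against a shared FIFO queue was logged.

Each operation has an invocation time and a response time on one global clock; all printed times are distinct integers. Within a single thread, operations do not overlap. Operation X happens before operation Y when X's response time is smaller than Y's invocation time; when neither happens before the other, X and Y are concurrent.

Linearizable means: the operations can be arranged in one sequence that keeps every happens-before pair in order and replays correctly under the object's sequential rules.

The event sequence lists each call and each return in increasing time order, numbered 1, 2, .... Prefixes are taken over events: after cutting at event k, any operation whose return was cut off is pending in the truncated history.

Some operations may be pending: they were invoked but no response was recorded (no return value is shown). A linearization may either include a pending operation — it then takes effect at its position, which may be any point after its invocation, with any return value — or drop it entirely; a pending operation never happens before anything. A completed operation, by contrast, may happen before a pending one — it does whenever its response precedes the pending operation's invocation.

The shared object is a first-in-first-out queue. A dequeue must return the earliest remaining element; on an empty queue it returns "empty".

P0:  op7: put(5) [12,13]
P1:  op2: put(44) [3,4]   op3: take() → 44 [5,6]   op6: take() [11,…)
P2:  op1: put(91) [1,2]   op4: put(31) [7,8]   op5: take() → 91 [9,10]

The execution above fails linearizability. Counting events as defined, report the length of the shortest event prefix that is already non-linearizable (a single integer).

events 1..5 are still linearizable — one witness is op1, op2:
1. op1 put(91), leaving queue <91>
2. op2 put(44), leaving queue <91,44>
event 6 — op3's response, time 6 — after it, nothing linearizes
take op1, op2, op3: step 3 already fails, because op3 take() → 44 cannot occur there

6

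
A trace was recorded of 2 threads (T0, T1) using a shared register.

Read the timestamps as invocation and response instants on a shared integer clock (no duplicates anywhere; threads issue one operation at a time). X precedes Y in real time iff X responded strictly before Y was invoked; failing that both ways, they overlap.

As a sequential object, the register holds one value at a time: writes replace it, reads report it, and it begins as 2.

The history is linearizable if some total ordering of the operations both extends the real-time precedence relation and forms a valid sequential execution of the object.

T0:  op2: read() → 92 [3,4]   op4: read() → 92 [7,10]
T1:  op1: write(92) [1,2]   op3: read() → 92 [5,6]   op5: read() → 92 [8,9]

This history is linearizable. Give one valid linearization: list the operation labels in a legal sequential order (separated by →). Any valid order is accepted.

step 1: op1 write(92) — value 92
step 2: op2 read() → 92 — value 92
step 3: op3 read() → 92 — value 92
step 4: op4 read() → 92 — value 92
step 5: op5 read() → 92 — value 92

op1 → op2 → op3 → op4 → op5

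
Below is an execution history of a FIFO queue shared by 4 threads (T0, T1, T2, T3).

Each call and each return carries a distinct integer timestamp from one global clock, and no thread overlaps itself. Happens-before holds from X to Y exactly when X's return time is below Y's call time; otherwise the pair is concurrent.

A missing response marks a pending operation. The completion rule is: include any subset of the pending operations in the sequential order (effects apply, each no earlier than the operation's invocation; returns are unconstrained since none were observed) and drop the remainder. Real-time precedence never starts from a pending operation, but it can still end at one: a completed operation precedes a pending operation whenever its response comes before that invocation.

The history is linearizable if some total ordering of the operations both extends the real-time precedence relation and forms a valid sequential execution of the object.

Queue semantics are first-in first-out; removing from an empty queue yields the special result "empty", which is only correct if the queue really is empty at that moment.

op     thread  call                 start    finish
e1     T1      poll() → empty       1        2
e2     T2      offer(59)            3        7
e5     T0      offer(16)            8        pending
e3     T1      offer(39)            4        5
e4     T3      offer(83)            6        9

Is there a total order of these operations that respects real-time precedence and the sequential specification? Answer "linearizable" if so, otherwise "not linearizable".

linearizable

one valid linearization: e1, e2, e3, e4
after step 1 (e1 poll() → empty): queue <>
after step 2 (e2 offer(59)): queue <59>
after step 3 (e3 offer(39)): queue <59,39>
after step 4 (e4 offer(83)): queue <59,39,83>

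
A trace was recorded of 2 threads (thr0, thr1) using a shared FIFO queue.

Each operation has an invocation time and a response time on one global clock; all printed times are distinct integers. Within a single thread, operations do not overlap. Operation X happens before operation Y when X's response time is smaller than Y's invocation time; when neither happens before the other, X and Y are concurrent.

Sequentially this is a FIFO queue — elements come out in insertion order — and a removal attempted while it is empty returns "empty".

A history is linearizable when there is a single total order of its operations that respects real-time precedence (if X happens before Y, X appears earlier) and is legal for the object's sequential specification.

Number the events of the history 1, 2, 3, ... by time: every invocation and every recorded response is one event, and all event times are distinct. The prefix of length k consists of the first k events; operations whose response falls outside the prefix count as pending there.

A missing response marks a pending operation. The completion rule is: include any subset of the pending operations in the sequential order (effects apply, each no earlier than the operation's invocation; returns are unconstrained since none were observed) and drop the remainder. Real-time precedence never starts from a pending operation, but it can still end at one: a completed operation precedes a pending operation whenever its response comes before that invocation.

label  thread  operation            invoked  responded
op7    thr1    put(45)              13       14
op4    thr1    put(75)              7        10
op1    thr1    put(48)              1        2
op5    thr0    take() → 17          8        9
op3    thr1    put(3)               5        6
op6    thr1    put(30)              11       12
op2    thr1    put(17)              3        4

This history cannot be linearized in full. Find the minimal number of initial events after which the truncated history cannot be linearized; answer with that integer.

events 1..8 are linearizable; a witness order is op1, op2, op3:
step 1: op1 put(48) — queue <48>
step 2: op2 put(17) — queue <48,17>
step 3: op3 put(3) — queue <48,17,3>
at event 9 (op5's time-9 response) nothing linearizes any more
including or dropping the 1 pending operation (op4) in any combination fails
e.g. op1, op2, op3, op5 (pending dropped): illegal at step 4, since op5 take() → 17 cannot apply there

9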